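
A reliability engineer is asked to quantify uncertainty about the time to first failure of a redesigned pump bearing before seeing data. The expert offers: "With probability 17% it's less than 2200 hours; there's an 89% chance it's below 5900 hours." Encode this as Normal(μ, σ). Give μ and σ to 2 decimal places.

μ = 3818.94, σ = 1696.71

For Normal(μ,σ), the p-quantile is μ + z_p·σ. Here z_{0.17} = -0.9542, z_{0.89} = 1.227.
So 2200 = μ − 0.9542σ and 5900 = μ + 1.227σ.
Subtracting: σ = (5900 − 2200)/(1.227 − (-0.9542)) = 1696.71.
Then μ = 2200 − (-0.9542)·1696.71 = 3818.94.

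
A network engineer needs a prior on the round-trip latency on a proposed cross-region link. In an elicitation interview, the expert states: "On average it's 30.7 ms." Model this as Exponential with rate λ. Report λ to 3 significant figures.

λ ≈ 0.0326

Exponential mean = 1/λ, so λ = 1/30.7 = 0.0326.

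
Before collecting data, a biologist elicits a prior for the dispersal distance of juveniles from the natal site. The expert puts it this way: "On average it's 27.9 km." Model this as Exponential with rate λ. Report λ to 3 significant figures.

Exponential mean = 1/λ, so λ = 1/27.9 = 0.0358.

λ ≈ 0.0358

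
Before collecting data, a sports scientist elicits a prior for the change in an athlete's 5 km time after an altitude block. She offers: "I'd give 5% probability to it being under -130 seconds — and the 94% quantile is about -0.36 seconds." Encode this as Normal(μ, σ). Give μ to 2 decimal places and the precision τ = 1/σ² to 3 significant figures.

μ = -63.36, τ = 0.000609

The p-quantile of Normal(μ,σ) is μ + z_p·σ, with z_{0.05} = -1.645 and z_{0.94} = 1.555.
Eliminate σ: μ = (z₂·x₁ − z₁·x₂)/(z₂ − z₁) = (1.555·-130 − (-1.645)·-0.36)/3.2 = -63.36.
Then σ = (x₂ − x₁)/(z₂ − z₁) = (-0.36 − -130)/3.2 = 40.52.
Precision τ = 1/σ² = 1/40.52² = 0.000609.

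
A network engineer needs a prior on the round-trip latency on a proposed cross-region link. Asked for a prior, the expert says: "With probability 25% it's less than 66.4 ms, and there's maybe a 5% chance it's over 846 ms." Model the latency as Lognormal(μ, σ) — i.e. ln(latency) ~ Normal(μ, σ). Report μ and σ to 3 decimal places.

If T ~ Lognormal(μ,σ) then ln T ~ Normal(μ,σ), so the p-quantile of ln T is μ + z_p·σ.
ln(66.4) = 4.196 and ln(846) = 6.741; z_{0.25} = -0.6745, z_{0.95} = 1.645.
σ = (6.741 − 4.196)/(1.645 − (-0.6745)) = 1.097.
μ = 4.196 − (-0.6745)·1.097 = 4.936.

μ ≈ 4.936, σ ≈ 1.097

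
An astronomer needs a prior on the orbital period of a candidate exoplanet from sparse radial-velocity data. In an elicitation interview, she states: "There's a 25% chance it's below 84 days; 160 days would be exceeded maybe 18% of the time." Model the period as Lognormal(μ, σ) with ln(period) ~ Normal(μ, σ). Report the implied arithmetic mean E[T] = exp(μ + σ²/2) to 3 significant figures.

If T ~ Lognormal(μ,σ) then ln T ~ Normal(μ,σ), so the p-quantile of ln T is μ + z_p·σ.
ln(84) = 4.431 and ln(160) = 5.075; z_{0.25} = -0.6745, z_{0.82} = 0.9154.
σ = (5.075 − 4.431)/(0.9154 − (-0.6745)) = 0.405.
μ = 4.431 − (-0.6745)·0.405 = 4.704.
E[T] = exp(μ + σ²/2) = exp(4.704 + 0.0821) = 120 days.

E[T] ≈ 120 days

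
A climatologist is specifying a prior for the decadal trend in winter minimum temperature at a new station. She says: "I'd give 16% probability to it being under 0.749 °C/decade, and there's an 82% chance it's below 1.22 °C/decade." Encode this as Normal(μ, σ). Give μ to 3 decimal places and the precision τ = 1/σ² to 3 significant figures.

μ = 0.994, τ = 16.4

For Normal(μ,σ), the p-quantile is μ + z_p·σ. Here z_{0.16} = -0.9945, z_{0.82} = 0.9154.
So 0.749 = μ − 0.9945σ and 1.22 = μ + 0.9154σ.
Subtracting: σ = (1.22 − 0.749)/(0.9154 − (-0.9945)) = 0.247.
Then μ = 0.749 − (-0.9945)·0.247 = 0.994.
Precision τ = 1/σ² = 1/0.2466² = 16.4.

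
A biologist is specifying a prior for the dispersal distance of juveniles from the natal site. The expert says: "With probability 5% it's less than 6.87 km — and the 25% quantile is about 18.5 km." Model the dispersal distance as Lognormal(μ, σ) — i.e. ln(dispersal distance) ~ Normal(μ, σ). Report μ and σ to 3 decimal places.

If T ~ Lognormal(μ,σ) then ln T ~ Normal(μ,σ), so the p-quantile of ln T is μ + z_p·σ.
ln(6.87) = 1.927 and ln(18.5) = 2.918; z_{0.05} = -1.645, z_{0.25} = -0.6745.
σ = (2.918 − 1.927)/(-0.6745 − (-1.645)) = 1.021.
μ = 1.927 − (-1.645)·1.021 = 3.606.

μ ≈ 3.606, σ ≈ 1.021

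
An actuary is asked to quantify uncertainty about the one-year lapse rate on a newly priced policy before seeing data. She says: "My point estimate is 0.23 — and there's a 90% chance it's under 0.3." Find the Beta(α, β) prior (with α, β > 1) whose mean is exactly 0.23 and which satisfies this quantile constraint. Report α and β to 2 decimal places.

With mean 0.23 fixed, write α = 0.23s, β = 0.77s where s = α+β.
Need P(θ < 0.3) = 0.9 under Beta(0.23s, 0.77s). Normal approximation: (q−m)/√(m(1−m)/s) ≈ z_{0.9} = 1.28, so s ≈ 0.23·0.77·(1.28)²/(0.3−0.23)² = 59.4.
At s = 59.4: P(θ<0.3) ≈ 0.896. Adjusting to match 0.9 gives s ≈ 61.91.
So α = 0.23·61.91 ≈ 14.24, β = 0.77·61.91 ≈ 47.67.

α ≈ 14.24, β ≈ 47.67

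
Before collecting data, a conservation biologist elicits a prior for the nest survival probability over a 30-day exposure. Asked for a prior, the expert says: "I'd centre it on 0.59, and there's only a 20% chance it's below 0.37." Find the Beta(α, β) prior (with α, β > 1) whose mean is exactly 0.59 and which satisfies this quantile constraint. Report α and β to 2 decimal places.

With mean 0.59 fixed, write α = 0.59s, β = 0.41s where s = α+β.
Need P(θ < 0.37) = 0.2 under Beta(0.59s, 0.41s). Normal approximation: (q−m)/√(m(1−m)/s) ≈ z_{0.2} = -0.842, so s ≈ 0.59·0.41·(-0.842)²/(0.37−0.59)² = 3.5.
At s = 3.5: P(θ<0.37) ≈ 0.198. Adjusting to match 0.2 gives s ≈ 3.49.
So α = 0.59·3.49 ≈ 2.06, β = 0.41·3.49 ≈ 1.43.

α ≈ 2.06, β ≈ 1.43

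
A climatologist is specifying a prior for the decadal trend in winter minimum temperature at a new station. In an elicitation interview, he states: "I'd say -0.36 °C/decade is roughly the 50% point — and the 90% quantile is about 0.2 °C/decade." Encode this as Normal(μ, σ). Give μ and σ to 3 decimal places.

For Normal(μ,σ), the p-quantile is μ + z_p·σ. Here z_{0.5} = 0, z_{0.9} = 1.282.
So -0.36 = μ + 0σ and 0.2 = μ + 1.282σ.
Subtracting: σ = (0.2 − -0.36)/(1.282 − (0)) = 0.437.
Then μ = -0.36 − (0)·0.437 = -0.360.

μ = -0.360, σ = 0.437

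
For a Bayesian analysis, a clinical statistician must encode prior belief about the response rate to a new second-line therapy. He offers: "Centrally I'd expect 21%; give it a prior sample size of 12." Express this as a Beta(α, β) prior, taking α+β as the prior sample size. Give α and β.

α = 2.52, β = 9.48

Under the effective-sample-size interpretation, Beta(α, β) has prior mean α/(α+β) and prior sample size α+β.
So α+β = 12 and α/(α+β) = 0.21, giving α = 0.21·12 = 2.52 and β = 12 − 2.52 = 9.48.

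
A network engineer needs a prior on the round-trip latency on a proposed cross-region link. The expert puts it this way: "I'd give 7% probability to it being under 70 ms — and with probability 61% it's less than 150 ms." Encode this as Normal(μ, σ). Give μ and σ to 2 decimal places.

μ = 137.27, σ = 45.58

For Normal(μ,σ), the p-quantile is μ + z_p·σ. Here z_{0.07} = -1.476, z_{0.61} = 0.2793.
So 70 = μ − 1.476σ and 150 = μ + 0.2793σ.
Subtracting: σ = (150 − 70)/(0.2793 − (-1.476)) = 45.58.
Then μ = 70 − (-1.476)·45.58 = 137.27.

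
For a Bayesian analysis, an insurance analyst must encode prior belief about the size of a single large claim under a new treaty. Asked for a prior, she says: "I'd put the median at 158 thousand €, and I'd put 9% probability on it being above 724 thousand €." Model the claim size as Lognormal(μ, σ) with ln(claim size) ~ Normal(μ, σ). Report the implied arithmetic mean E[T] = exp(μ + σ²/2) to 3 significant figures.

If T ~ Lognormal(μ,σ) then ln T ~ Normal(μ,σ), so the p-quantile of ln T is μ + z_p·σ.
ln(158) = 5.063 and ln(724) = 6.585; z_{0.5} = 0, z_{0.91} = 1.341.
σ = (6.585 − 5.063)/(1.341 − (0)) = 1.135.
μ = 5.063 − (0)·1.135 = 5.063.
E[T] = exp(μ + σ²/2) = exp(5.063 + 0.6445) = 301 thousand €.

E[T] ≈ 301 thousand €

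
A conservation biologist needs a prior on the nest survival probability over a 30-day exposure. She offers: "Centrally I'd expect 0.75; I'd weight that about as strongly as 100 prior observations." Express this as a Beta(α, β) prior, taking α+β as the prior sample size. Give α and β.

Under the effective-sample-size interpretation, Beta(α, β) has prior mean α/(α+β) and prior sample size α+β.
So α+β = 100 and α/(α+β) = 0.75, giving α = 0.75·100 = 75 and β = 100 − 75 = 25.

α = 75, β = 25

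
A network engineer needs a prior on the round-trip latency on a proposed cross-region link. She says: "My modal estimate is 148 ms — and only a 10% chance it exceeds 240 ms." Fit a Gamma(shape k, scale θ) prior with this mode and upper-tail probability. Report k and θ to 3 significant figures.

Gamma(k,θ) with k>1 has mode (k−1)θ, so θ = 148/(k−1).
Need P(X < 240) = 0.9 with θ tied to k this way. Start at k = 2, θ = 148: P(X<240) ≈ 0.482.
Too low — raise k to concentrate. Iterating converges to k ≈ 9.05.
Then θ = 148/(9.05−1) ≈ 18.4.

k ≈ 9.05, θ ≈ 18.4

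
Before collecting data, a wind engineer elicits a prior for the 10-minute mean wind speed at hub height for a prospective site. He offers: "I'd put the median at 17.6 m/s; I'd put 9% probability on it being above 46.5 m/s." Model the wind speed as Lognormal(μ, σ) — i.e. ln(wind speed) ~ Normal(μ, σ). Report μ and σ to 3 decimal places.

μ ≈ 2.868, σ ≈ 0.725

If T ~ Lognormal(μ,σ) then ln T ~ Normal(μ,σ), so the p-quantile of ln T is μ + z_p·σ.
ln(17.6) = 2.868 and ln(46.5) = 3.839; z_{0.5} = 0, z_{0.91} = 1.341.
σ = (3.839 − 2.868)/(1.341 − (0)) = 0.725.
μ = 2.868 − (0)·0.725 = 2.868.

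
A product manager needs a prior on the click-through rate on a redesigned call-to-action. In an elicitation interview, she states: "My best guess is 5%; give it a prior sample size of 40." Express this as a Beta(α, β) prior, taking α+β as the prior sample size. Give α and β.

α = 2, β = 38

Under the effective-sample-size interpretation, Beta(α, β) has prior mean α/(α+β) and prior sample size α+β.
So α+β = 40 and α/(α+β) = 0.05, giving α = 0.05·40 = 2 and β = 40 − 2 = 38.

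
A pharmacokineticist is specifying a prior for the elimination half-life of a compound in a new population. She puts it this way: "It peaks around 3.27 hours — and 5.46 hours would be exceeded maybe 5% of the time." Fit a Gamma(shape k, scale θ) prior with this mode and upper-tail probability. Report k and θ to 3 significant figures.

k ≈ 11.6, θ ≈ 0.308

Gamma(k,θ) with k>1 has mode (k−1)θ, so θ = 3.27/(k−1).
Need P(X < 5.46) = 0.95 with θ tied to k this way. Start at k = 2, θ = 3.27: P(X<5.46) ≈ 0.497.
Too low — raise k to concentrate. Iterating converges to k ≈ 11.6.
Then θ = 3.27/(11.6−1) ≈ 0.308.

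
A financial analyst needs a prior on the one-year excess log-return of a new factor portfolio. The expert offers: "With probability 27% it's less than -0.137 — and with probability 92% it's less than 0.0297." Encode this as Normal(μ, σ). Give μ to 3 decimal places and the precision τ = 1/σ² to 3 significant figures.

For Normal(μ,σ), the p-quantile is μ + z_p·σ. Here z_{0.27} = -0.6128, z_{0.92} = 1.405.
So -0.137 = μ − 0.6128σ and 0.0297 = μ + 1.405σ.
Subtracting: σ = (0.0297 − -0.137)/(1.405 − (-0.6128)) = 0.083.
Then μ = -0.137 − (-0.6128)·0.083 = -0.086.
Precision τ = 1/σ² = 1/0.08261² = 147.

μ = -0.086, τ = 147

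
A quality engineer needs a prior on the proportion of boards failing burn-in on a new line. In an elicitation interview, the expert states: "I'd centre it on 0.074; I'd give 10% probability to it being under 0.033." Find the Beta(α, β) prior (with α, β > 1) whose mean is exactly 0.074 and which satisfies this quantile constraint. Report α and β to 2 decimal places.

α ≈ 3.93, β ≈ 49.22

With mean 0.074 fixed, write α = 0.074s, β = 0.926s where s = α+β.
Need P(θ < 0.033) = 0.1 under Beta(0.074s, 0.926s). Normal approximation: (q−m)/√(m(1−m)/s) ≈ z_{0.1} = -1.28, so s ≈ 0.074·0.926·(-1.28)²/(0.033−0.074)² = 66.9.
At s = 66.9: P(θ<0.033) ≈ 0.070. Adjusting to match 0.1 gives s ≈ 53.15.
So α = 0.074·53.15 ≈ 3.93, β = 0.926·53.15 ≈ 49.22.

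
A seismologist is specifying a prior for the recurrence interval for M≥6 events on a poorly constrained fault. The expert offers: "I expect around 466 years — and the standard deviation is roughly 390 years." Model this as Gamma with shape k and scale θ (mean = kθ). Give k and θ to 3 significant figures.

k ≈ 1.43, θ ≈ 326

For Gamma(k, scale θ): mean = kθ, variance = kθ², so CV = 1/√k.
CV = SD/mean = 390/466 = 0.8369, hence k = 1/CV² = 1.43.
Then θ = mean/k = 466/1.43 = 326.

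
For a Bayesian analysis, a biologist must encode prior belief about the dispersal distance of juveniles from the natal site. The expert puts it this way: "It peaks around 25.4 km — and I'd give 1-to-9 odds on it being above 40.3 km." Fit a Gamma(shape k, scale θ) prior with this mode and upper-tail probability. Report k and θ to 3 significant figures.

k ≈ 9.81, θ ≈ 2.88

Gamma(k,θ) with k>1 has mode (k−1)θ, so θ = 25.4/(k−1).
Need P(X < 40.3) = 0.9 with θ tied to k this way. Start at k = 2, θ = 25.4: P(X<40.3) ≈ 0.471.
Too low — raise k to concentrate. Iterating converges to k ≈ 9.81.
Then θ = 25.4/(9.81−1) ≈ 2.88.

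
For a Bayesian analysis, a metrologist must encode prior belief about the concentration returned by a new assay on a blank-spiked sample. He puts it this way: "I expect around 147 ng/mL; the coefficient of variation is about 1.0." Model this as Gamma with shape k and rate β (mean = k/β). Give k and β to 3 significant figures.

For Gamma(k, rate β): mean = k/β, variance = k/β², so CV = 1/√k.
CV = 1.0, hence k = 1/CV² = 1.
Then β = k/mean = 1/147 = 0.0068.

k ≈ 1, β ≈ 0.0068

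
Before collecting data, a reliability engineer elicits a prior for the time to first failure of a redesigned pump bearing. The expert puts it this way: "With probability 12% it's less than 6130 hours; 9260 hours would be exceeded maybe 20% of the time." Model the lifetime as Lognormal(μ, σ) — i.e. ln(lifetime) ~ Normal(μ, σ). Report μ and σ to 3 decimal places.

If T ~ Lognormal(μ,σ) then ln T ~ Normal(μ,σ), so the p-quantile of ln T is μ + z_p·σ.
ln(6130) = 8.721 and ln(9260) = 9.133; z_{0.12} = -1.175, z_{0.8} = 0.8416.
σ = (9.133 − 8.721)/(0.8416 − (-1.175)) = 0.205.
μ = 8.721 − (-1.175)·0.205 = 8.961.

μ ≈ 8.961, σ ≈ 0.205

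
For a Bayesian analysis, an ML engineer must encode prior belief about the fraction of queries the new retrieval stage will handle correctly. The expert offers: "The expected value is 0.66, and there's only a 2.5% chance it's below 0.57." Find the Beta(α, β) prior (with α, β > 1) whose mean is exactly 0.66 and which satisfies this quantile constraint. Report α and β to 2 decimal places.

α ≈ 73.68, β ≈ 37.96

With mean 0.66 fixed, write α = 0.66s, β = 0.34s where s = α+β.
Need P(θ < 0.57) = 0.025 under Beta(0.66s, 0.34s). Normal approximation: (q−m)/√(m(1−m)/s) ≈ z_{0.025} = -1.96, so s ≈ 0.66·0.34·(-1.96)²/(0.57−0.66)² = 106.4.
At s = 106.4: P(θ<0.57) ≈ 0.028. Adjusting to match 0.025 gives s ≈ 111.63.
So α = 0.66·111.63 ≈ 73.68, β = 0.34·111.63 ≈ 37.96.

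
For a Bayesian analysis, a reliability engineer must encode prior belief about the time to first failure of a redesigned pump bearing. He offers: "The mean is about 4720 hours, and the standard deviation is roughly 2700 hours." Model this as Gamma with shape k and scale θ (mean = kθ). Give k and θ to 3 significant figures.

k ≈ 3.06, θ ≈ 1540

For Gamma(k, scale θ): mean = kθ, variance = kθ², so CV = 1/√k.
CV = SD/mean = 2700/4720 = 0.572, hence k = 1/CV² = 3.06.
Then θ = mean/k = 4720/3.06 = 1540.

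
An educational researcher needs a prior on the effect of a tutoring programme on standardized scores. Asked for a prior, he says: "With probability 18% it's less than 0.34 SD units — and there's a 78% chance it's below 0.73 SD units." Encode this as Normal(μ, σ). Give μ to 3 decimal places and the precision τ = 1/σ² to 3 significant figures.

For Normal(μ,σ), the p-quantile is μ + z_p·σ. Here z_{0.18} = -0.9154, z_{0.78} = 0.7722.
So 0.34 = μ − 0.9154σ and 0.73 = μ + 0.7722σ.
Subtracting: σ = (0.73 − 0.34)/(0.7722 − (-0.9154)) = 0.231.
Then μ = 0.34 − (-0.9154)·0.231 = 0.552.
Precision τ = 1/σ² = 1/0.2311² = 18.7.

μ = 0.552, τ = 18.7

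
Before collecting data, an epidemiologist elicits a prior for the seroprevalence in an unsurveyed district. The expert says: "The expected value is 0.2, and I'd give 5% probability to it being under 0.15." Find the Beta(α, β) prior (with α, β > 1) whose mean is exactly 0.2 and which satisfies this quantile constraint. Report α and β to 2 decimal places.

With mean 0.2 fixed, write α = 0.2s, β = 0.8s where s = α+β.
Need P(θ < 0.15) = 0.05 under Beta(0.2s, 0.8s). Normal approximation: (q−m)/√(m(1−m)/s) ≈ z_{0.05} = -1.64, so s ≈ 0.2·0.8·(-1.64)²/(0.15−0.2)² = 173.2.
At s = 173.2: P(θ<0.15) ≈ 0.042. Adjusting to match 0.05 gives s ≈ 157.66.
So α = 0.2·157.66 ≈ 31.53, β = 0.8·157.66 ≈ 126.13.

α ≈ 31.53, β ≈ 126.13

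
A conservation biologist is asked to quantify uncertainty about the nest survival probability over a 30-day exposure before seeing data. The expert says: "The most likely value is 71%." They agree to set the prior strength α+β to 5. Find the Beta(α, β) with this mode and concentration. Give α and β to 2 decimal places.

α = 3.13, β = 1.87

For α,β > 1 the Beta mode is (α−1)/(α+β−2). With α+β = 5, the mode is (α−1)/3.
Set (α−1)/3 = 0.71 → α = 1 + 0.71·3 = 3.13.
β = 5 − α = 1.87.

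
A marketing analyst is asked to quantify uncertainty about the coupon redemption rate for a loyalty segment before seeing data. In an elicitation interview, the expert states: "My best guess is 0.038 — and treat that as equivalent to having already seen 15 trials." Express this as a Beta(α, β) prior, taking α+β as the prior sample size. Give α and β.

Under the effective-sample-size interpretation, Beta(α, β) has prior mean α/(α+β) and prior sample size α+β.
So α+β = 15 and α/(α+β) = 0.038, giving α = 0.038·15 = 0.57 and β = 15 − 0.57 = 14.43.

α = 0.57, β = 14.43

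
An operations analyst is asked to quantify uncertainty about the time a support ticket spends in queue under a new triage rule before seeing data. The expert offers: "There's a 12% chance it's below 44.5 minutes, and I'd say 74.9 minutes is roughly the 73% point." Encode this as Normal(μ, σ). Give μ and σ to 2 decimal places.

For Normal(μ,σ), the p-quantile is μ + z_p·σ. Here z_{0.12} = -1.175, z_{0.73} = 0.6128.
So 44.5 = μ − 1.175σ and 74.9 = μ + 0.6128σ.
Subtracting: σ = (74.9 − 44.5)/(0.6128 − (-1.175)) = 17.00.
Then μ = 44.5 − (-1.175)·17.00 = 64.48.

μ = 64.48, σ = 17.00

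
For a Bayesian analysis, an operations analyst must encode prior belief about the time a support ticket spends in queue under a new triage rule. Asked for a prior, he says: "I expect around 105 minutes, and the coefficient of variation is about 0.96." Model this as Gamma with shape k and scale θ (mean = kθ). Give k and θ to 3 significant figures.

For Gamma(k, scale θ): mean = kθ, variance = kθ², so CV = 1/√k.
CV = 0.96, hence k = 1/CV² = 1.09.
Then θ = mean/k = 105/1.09 = 96.8.

k ≈ 1.09, θ ≈ 96.8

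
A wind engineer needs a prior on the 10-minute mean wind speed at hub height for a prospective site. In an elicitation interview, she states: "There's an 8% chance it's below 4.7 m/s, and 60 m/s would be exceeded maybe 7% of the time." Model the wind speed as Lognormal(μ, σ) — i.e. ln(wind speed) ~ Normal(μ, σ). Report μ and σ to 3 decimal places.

μ ≈ 2.790, σ ≈ 0.884

If T ~ Lognormal(μ,σ) then ln T ~ Normal(μ,σ), so the p-quantile of ln T is μ + z_p·σ.
ln(4.7) = 1.548 and ln(60) = 4.094; z_{0.08} = -1.405, z_{0.93} = 1.476.
σ = (4.094 − 1.548)/(1.476 − (-1.405)) = 0.884.
μ = 1.548 − (-1.405)·0.884 = 2.790.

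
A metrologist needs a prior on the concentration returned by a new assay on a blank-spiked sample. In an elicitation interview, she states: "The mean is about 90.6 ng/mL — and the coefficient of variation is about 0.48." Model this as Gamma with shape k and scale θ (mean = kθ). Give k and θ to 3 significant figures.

k ≈ 4.34, θ ≈ 20.9

For Gamma(k, scale θ): mean = kθ, variance = kθ², so CV = 1/√k.
CV = 0.48, hence k = 1/CV² = 4.34.
Then θ = mean/k = 90.6/4.34 = 20.9.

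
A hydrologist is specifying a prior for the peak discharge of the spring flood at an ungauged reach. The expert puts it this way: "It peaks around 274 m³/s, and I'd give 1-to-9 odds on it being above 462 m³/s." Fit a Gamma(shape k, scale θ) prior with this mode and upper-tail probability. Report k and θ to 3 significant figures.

k ≈ 7.93, θ ≈ 39.5

Gamma(k,θ) with k>1 has mode (k−1)θ, so θ = 274/(k−1).
Need P(X < 462) = 0.9 with θ tied to k this way. Start at k = 2, θ = 274: P(X<462) ≈ 0.502.
Too low — raise k to concentrate. Iterating converges to k ≈ 7.93.
Then θ = 274/(7.93−1) ≈ 39.5.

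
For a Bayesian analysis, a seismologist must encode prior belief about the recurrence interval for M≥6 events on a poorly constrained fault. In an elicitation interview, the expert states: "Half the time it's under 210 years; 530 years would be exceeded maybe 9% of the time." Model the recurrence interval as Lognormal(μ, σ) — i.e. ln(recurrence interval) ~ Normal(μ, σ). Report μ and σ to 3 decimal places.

μ ≈ 5.347, σ ≈ 0.690

If T ~ Lognormal(μ,σ) then ln T ~ Normal(μ,σ), so the p-quantile of ln T is μ + z_p·σ.
ln(210) = 5.347 and ln(530) = 6.273; z_{0.5} = 0, z_{0.91} = 1.341.
σ = (6.273 − 5.347)/(1.341 − (0)) = 0.690.
μ = 5.347 − (0)·0.690 = 5.347.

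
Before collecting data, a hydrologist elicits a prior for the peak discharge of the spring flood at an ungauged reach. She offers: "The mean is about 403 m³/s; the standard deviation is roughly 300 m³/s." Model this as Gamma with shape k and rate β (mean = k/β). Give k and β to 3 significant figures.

For Gamma(k, rate β): mean = k/β, variance = k/β², so CV = 1/√k.
CV = SD/mean = 300/403 = 0.7444, hence k = 1/CV² = 1.8.
Then β = k/mean = 1.8/403 = 0.00448.

k ≈ 1.8, β ≈ 0.00448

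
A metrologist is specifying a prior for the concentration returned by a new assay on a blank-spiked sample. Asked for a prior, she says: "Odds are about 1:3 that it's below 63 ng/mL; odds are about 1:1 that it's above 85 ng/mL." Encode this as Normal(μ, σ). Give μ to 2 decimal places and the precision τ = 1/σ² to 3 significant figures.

μ = 85.00, τ = 0.00094

The p-quantile of Normal(μ,σ) is μ + z_p·σ, with z_{0.25} = -0.6745 and z_{0.5} = 0.
Eliminate σ: μ = (z₂·x₁ − z₁·x₂)/(z₂ − z₁) = (0·63 − (-0.6745)·85)/0.6745 = 85.00.
Then σ = (x₂ − x₁)/(z₂ − z₁) = (85 − 63)/0.6745 = 32.62.
Precision τ = 1/σ² = 1/32.62² = 0.00094.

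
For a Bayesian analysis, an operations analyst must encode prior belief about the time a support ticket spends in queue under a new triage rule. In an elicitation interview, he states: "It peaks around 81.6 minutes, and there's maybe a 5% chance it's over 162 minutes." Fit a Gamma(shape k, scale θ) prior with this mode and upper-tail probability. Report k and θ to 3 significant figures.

Gamma(k,θ) with k>1 has mode (k−1)θ, so θ = 81.6/(k−1).
Need P(X < 162) = 0.95 with θ tied to k this way. Start at k = 2, θ = 81.6: P(X<162) ≈ 0.590.
Too low — raise k to concentrate. Iterating converges to k ≈ 6.9.
Then θ = 81.6/(6.9−1) ≈ 13.8.

k ≈ 6.9, θ ≈ 13.8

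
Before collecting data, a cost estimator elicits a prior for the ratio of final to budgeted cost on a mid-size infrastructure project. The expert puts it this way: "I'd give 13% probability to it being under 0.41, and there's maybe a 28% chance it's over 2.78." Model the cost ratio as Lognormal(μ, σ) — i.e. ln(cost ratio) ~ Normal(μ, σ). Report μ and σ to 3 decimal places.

μ ≈ 0.370, σ ≈ 1.120

If T ~ Lognormal(μ,σ) then ln T ~ Normal(μ,σ), so the p-quantile of ln T is μ + z_p·σ.
ln(0.41) = -0.8916 and ln(2.78) = 1.022; z_{0.13} = -1.126, z_{0.72} = 0.5828.
σ = (1.022 − -0.8916)/(0.5828 − (-1.126)) = 1.120.
μ = -0.8916 − (-1.126)·1.120 = 0.370.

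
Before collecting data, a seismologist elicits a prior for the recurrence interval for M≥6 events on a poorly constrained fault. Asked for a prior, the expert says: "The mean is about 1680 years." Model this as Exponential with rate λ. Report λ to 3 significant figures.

Exponential mean = 1/λ, so λ = 1/1680.0 = 0.000595.

λ ≈ 0.000595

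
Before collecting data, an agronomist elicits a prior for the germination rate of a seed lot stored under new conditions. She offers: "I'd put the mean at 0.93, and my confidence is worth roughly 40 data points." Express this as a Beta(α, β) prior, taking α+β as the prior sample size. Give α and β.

α = 37.2, β = 2.8

Under the effective-sample-size interpretation, Beta(α, β) has prior mean α/(α+β) and prior sample size α+β.
So α+β = 40 and α/(α+β) = 0.93, giving α = 0.93·40 = 37.2 and β = 40 − 37.2 = 2.8.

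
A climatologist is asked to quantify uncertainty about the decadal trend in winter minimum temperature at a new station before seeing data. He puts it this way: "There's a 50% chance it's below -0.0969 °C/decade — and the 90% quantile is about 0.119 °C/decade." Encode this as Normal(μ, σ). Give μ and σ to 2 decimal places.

μ = -0.10, σ = 0.17

The p-quantile of Normal(μ,σ) is μ + z_p·σ, with z_{0.5} = 0 and z_{0.9} = 1.282.
Eliminate σ: μ = (z₂·x₁ − z₁·x₂)/(z₂ − z₁) = (1.282·-0.0969 − (0)·0.119)/1.282 = -0.10.
Then σ = (x₂ − x₁)/(z₂ − z₁) = (0.119 − -0.0969)/1.282 = 0.17.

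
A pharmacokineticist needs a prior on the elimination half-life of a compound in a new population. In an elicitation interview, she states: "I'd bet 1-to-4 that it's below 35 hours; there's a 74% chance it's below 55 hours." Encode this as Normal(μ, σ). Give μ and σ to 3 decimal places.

μ = 46.335, σ = 13.468

For Normal(μ,σ), the p-quantile is μ + z_p·σ. Here z_{0.2} = -0.8416, z_{0.74} = 0.6433.
So 35 = μ − 0.8416σ and 55 = μ + 0.6433σ.
Subtracting: σ = (55 − 35)/(0.6433 − (-0.8416)) = 13.468.
Then μ = 35 − (-0.8416)·13.468 = 46.335.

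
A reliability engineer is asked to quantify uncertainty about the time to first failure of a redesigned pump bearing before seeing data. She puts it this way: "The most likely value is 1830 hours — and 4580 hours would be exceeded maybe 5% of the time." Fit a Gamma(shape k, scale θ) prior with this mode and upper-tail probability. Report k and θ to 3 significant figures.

k ≈ 4.23, θ ≈ 567

Gamma(k,θ) with k>1 has mode (k−1)θ, so θ = 1830/(k−1).
Need P(X < 4580) = 0.95 with θ tied to k this way. Start at k = 2, θ = 1830: P(X<4580) ≈ 0.713.
Too low — raise k to concentrate. Iterating converges to k ≈ 4.23.
Then θ = 1830/(4.23−1) ≈ 567.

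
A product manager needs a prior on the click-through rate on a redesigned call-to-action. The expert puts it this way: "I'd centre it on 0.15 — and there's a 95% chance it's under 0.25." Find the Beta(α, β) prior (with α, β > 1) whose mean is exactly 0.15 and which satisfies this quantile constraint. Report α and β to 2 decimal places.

With mean 0.15 fixed, write α = 0.15s, β = 0.85s where s = α+β.
Need P(θ < 0.25) = 0.95 under Beta(0.15s, 0.85s). Normal approximation: (q−m)/√(m(1−m)/s) ≈ z_{0.95} = 1.64, so s ≈ 0.15·0.85·(1.64)²/(0.25−0.15)² = 34.5.
At s = 34.5: P(θ<0.25) ≈ 0.937. Adjusting to match 0.95 gives s ≈ 40.65.
So α = 0.15·40.65 ≈ 6.10, β = 0.85·40.65 ≈ 34.55.

α ≈ 6.10, β ≈ 34.55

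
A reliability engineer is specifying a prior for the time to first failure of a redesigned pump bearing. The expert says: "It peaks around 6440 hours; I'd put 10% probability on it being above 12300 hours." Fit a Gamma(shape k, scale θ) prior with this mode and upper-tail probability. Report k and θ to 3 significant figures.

Gamma(k,θ) with k>1 has mode (k−1)θ, so θ = 6440/(k−1).
Need P(X < 12300) = 0.9 with θ tied to k this way. Start at k = 2, θ = 6440: P(X<12300) ≈ 0.569.
Too low — raise k to concentrate. Iterating converges to k ≈ 5.57.
Then θ = 6440/(5.57−1) ≈ 1410.

k ≈ 5.57, θ ≈ 1410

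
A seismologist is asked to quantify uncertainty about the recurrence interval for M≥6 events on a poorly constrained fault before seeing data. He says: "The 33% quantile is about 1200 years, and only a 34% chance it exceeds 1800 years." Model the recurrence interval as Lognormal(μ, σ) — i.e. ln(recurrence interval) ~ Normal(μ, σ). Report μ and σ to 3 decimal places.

If T ~ Lognormal(μ,σ) then ln T ~ Normal(μ,σ), so the p-quantile of ln T is μ + z_p·σ.
ln(1200) = 7.09 and ln(1800) = 7.496; z_{0.33} = -0.4399, z_{0.66} = 0.4125.
σ = (7.496 − 7.09)/(0.4125 − (-0.4399)) = 0.476.
μ = 7.09 − (-0.4399)·0.476 = 7.299.

μ ≈ 7.299, σ ≈ 0.476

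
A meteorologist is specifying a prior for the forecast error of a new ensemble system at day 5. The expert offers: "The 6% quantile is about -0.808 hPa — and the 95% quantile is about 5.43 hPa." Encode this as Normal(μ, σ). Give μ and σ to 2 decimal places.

For Normal(μ,σ), the p-quantile is μ + z_p·σ. Here z_{0.06} = -1.555, z_{0.95} = 1.645.
So -0.808 = μ − 1.555σ and 5.43 = μ + 1.645σ.
Subtracting: σ = (5.43 − -0.808)/(1.645 − (-1.555)) = 1.95.
Then μ = -0.808 − (-1.555)·1.95 = 2.22.

μ = 2.22, σ = 1.95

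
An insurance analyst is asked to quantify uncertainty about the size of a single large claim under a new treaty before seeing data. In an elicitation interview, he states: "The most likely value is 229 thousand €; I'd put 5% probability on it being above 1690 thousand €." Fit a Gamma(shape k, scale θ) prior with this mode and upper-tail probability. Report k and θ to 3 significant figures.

k ≈ 1.54, θ ≈ 425

Gamma(k,θ) with k>1 has mode (k−1)θ, so θ = 229/(k−1).
Need P(X < 1690) = 0.95 with θ tied to k this way. Start at k = 2, θ = 229: P(X<1690) ≈ 0.995.
Too high — lower k to spread out. Iterating converges to k ≈ 1.54.
Then θ = 229/(1.54−1) ≈ 425.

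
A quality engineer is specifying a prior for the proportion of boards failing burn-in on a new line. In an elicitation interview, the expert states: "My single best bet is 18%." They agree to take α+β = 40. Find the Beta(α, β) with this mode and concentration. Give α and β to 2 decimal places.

For α,β > 1 the Beta mode is (α−1)/(α+β−2). With α+β = 40, the mode is (α−1)/38.
Set (α−1)/38 = 0.18 → α = 1 + 0.18·38 = 7.84.
β = 40 − α = 32.16.

α = 7.84, β = 32.16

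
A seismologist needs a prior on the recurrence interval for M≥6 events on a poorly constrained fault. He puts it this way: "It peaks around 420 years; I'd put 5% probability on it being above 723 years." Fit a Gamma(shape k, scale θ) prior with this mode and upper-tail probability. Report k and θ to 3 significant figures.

k ≈ 10.5, θ ≈ 44.4

Gamma(k,θ) with k>1 has mode (k−1)θ, so θ = 420/(k−1).
Need P(X < 723) = 0.95 with θ tied to k this way. Start at k = 2, θ = 420: P(X<723) ≈ 0.513.
Too low — raise k to concentrate. Iterating converges to k ≈ 10.5.
Then θ = 420/(10.5−1) ≈ 44.4.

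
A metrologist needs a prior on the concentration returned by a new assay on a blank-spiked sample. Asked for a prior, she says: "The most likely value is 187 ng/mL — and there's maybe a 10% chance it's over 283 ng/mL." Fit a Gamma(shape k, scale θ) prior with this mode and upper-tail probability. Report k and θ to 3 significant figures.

k ≈ 11.8, θ ≈ 17.2

Gamma(k,θ) with k>1 has mode (k−1)θ, so θ = 187/(k−1).
Need P(X < 283) = 0.9 with θ tied to k this way. Start at k = 2, θ = 187: P(X<283) ≈ 0.447.
Too low — raise k to concentrate. Iterating converges to k ≈ 11.8.
Then θ = 187/(11.8−1) ≈ 17.2.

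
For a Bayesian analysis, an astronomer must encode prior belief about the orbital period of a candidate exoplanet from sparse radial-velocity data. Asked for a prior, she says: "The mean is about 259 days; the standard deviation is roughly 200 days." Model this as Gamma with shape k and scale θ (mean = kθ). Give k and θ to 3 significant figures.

k ≈ 1.68, θ ≈ 154

For Gamma(k, scale θ): mean = kθ, variance = kθ², so CV = 1/√k.
CV = SD/mean = 200/259 = 0.7722, hence k = 1/CV² = 1.68.
Then θ = mean/k = 259/1.68 = 154.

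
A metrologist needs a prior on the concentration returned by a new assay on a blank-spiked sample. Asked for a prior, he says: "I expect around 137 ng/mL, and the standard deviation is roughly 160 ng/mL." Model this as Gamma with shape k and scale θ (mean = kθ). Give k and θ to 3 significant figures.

k ≈ 0.733, θ ≈ 187

For Gamma(k, scale θ): mean = kθ, variance = kθ², so CV = 1/√k.
CV = SD/mean = 160/137 = 1.168, hence k = 1/CV² = 0.733.
Then θ = mean/k = 137/0.733 = 187.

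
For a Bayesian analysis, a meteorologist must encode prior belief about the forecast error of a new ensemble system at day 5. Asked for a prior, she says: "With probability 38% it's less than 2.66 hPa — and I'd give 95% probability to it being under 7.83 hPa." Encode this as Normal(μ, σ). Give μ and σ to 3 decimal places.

μ = 3.470, σ = 2.651

The p-quantile of Normal(μ,σ) is μ + z_p·σ, with z_{0.38} = -0.3055 and z_{0.95} = 1.645.
Eliminate σ: μ = (z₂·x₁ − z₁·x₂)/(z₂ − z₁) = (1.645·2.66 − (-0.3055)·7.83)/1.95 = 3.470.
Then σ = (x₂ − x₁)/(z₂ − z₁) = (7.83 − 2.66)/1.95 = 2.651.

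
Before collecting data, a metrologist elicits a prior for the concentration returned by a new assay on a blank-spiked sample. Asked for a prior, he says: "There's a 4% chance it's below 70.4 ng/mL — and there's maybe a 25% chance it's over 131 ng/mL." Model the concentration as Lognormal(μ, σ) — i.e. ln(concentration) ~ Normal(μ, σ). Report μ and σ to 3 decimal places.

μ ≈ 4.702, σ ≈ 0.256

If T ~ Lognormal(μ,σ) then ln T ~ Normal(μ,σ), so the p-quantile of ln T is μ + z_p·σ.
ln(70.4) = 4.254 and ln(131) = 4.875; z_{0.04} = -1.751, z_{0.75} = 0.6745.
σ = (4.875 − 4.254)/(0.6745 − (-1.751)) = 0.256.
μ = 4.254 − (-1.751)·0.256 = 4.702.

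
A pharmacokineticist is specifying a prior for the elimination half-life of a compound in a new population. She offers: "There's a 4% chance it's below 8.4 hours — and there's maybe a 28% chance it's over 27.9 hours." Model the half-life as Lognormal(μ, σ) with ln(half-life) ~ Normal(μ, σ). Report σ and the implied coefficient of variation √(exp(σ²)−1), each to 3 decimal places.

If T ~ Lognormal(μ,σ) then ln T ~ Normal(μ,σ), so the p-quantile of ln T is μ + z_p·σ.
ln(8.4) = 2.128 and ln(27.9) = 3.329; z_{0.04} = -1.751, z_{0.72} = 0.5828.
σ = (3.329 − 2.128)/(0.5828 − (-1.751)) = 0.514.
μ = 2.128 − (-1.751)·0.514 = 3.029.
CV = √(exp(σ²)−1) = √(exp(0.2646)−1) = 0.550.

σ ≈ 0.514, CV ≈ 0.550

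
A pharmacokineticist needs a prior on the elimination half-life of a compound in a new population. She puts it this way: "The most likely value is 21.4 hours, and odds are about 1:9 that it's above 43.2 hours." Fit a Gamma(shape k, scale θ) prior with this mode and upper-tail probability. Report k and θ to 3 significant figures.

k ≈ 4.89, θ ≈ 5.5

Gamma(k,θ) with k>1 has mode (k−1)θ, so θ = 21.4/(k−1).
Need P(X < 43.2) = 0.9 with θ tied to k this way. Start at k = 2, θ = 21.4: P(X<43.2) ≈ 0.599.
Too low — raise k to concentrate. Iterating converges to k ≈ 4.89.
Then θ = 21.4/(4.89−1) ≈ 5.5.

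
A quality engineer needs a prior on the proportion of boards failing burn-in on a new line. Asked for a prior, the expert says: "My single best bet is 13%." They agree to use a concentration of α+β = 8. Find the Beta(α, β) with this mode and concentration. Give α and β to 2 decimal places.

α = 1.78, β = 6.22

For α,β > 1 the Beta mode is (α−1)/(α+β−2). With α+β = 8, the mode is (α−1)/6.
Set (α−1)/6 = 0.13 → α = 1 + 0.13·6 = 1.78.
β = 8 − α = 6.22.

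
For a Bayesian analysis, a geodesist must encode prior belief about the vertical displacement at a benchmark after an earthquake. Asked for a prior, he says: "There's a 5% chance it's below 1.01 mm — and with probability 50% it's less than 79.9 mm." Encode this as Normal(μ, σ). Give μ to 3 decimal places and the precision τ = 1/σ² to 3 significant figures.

For Normal(μ,σ), the p-quantile is μ + z_p·σ. Here z_{0.05} = -1.645, z_{0.5} = 0.
So 1.01 = μ − 1.645σ and 79.9 = μ + 0σ.
Subtracting: σ = (79.9 − 1.01)/(0 − (-1.645)) = 47.962.
Then μ = 1.01 − (-1.645)·47.962 = 79.900.
Precision τ = 1/σ² = 1/47.96² = 0.000435.

μ = 79.900, τ = 0.000435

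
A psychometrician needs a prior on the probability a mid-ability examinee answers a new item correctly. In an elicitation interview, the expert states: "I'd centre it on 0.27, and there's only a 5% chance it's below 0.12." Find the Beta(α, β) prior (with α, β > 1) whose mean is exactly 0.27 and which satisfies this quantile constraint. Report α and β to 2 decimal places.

With mean 0.27 fixed, write α = 0.27s, β = 0.73s where s = α+β.
Need P(θ < 0.12) = 0.05 under Beta(0.27s, 0.73s). Normal approximation: (q−m)/√(m(1−m)/s) ≈ z_{0.05} = -1.64, so s ≈ 0.27·0.73·(-1.64)²/(0.12−0.27)² = 23.7.
At s = 23.7: P(θ<0.12) ≈ 0.030. Adjusting to match 0.05 gives s ≈ 18.56.
So α = 0.27·18.56 ≈ 5.01, β = 0.73·18.56 ≈ 13.55.

α ≈ 5.01, β ≈ 13.55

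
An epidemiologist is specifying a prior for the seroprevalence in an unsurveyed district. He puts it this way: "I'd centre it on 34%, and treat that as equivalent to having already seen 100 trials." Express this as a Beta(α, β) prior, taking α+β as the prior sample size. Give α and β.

Under the effective-sample-size interpretation, Beta(α, β) has prior mean α/(α+β) and prior sample size α+β.
So α+β = 100 and α/(α+β) = 0.34, giving α = 0.34·100 = 34 and β = 100 − 34 = 66.

α = 34, β = 66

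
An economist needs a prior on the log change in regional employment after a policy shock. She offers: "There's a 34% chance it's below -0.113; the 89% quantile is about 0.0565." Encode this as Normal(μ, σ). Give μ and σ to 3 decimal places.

For Normal(μ,σ), the p-quantile is μ + z_p·σ. Here z_{0.34} = -0.4125, z_{0.89} = 1.227.
So -0.113 = μ − 0.4125σ and 0.0565 = μ + 1.227σ.
Subtracting: σ = (0.0565 − -0.113)/(1.227 − (-0.4125)) = 0.103.
Then μ = -0.113 − (-0.4125)·0.103 = -0.070.

μ = -0.070, σ = 0.103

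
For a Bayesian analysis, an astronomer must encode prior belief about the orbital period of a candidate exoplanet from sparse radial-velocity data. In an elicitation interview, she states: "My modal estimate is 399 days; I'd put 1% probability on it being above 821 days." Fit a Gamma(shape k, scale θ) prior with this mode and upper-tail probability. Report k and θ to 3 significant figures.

k ≈ 10.4, θ ≈ 42.5

Gamma(k,θ) with k>1 has mode (k−1)θ, so θ = 399/(k−1).
Need P(X < 821) = 0.99 with θ tied to k this way. Start at k = 2, θ = 399: P(X<821) ≈ 0.609.
Too low — raise k to concentrate. Iterating converges to k ≈ 10.4.
Then θ = 399/(10.4−1) ≈ 42.5.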